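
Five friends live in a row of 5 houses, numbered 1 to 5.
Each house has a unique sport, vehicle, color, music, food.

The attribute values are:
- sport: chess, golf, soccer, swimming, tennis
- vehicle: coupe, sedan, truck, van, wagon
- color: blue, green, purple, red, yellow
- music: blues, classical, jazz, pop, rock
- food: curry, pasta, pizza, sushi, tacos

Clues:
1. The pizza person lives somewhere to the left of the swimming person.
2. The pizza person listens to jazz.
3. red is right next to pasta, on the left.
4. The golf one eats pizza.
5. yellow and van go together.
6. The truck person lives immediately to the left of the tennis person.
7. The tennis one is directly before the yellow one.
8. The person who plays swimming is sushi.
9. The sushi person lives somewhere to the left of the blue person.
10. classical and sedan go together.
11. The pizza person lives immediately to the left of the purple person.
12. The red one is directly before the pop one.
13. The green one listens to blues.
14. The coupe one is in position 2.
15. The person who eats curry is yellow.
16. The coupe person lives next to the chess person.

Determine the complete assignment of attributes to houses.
Solution:

House | Sport | Vehicle | Color | Music | Food
----------------------------------------------
  1   | golf | truck | red | jazz | pizza
  2   | tennis | coupe | purple | pop | pasta
  3   | chess | van | yellow | rock | curry
  4   | swimming | wagon | green | blues | sushi
  5   | soccer | sedan | blue | classical | tacos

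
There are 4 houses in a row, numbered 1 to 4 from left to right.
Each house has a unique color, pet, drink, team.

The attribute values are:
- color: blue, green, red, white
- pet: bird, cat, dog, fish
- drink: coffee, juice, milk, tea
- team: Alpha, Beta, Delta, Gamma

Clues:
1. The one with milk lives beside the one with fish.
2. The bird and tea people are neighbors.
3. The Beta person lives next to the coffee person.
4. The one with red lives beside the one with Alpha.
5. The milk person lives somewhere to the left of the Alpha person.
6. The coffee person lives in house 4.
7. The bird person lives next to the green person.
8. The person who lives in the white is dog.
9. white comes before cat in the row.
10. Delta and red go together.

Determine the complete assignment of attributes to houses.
Solution:

House | Color | Pet | Drink | Team
----------------------------------
  1   | red | bird | milk | Delta
  2   | green | fish | tea | Alpha
  3   | white | dog | juice | Beta
  4   | blue | cat | coffee | Gamma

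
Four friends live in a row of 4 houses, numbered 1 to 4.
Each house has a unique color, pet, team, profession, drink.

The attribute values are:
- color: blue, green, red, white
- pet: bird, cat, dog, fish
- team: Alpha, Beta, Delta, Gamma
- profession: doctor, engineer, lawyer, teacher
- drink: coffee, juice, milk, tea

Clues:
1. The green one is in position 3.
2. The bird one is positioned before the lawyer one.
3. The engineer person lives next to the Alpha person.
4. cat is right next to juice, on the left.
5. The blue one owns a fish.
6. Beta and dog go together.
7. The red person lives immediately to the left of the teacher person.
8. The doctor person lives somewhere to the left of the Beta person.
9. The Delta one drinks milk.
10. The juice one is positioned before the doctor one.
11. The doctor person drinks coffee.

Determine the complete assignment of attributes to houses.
Solution:

House | Color | Pet | Team | Profession | Drink
-----------------------------------------------
  1   | red | cat | Delta | engineer | milk
  2   | blue | fish | Alpha | teacher | juice
  3   | green | bird | Gamma | doctor | coffee
  4   | white | dog | Beta | lawyer | tea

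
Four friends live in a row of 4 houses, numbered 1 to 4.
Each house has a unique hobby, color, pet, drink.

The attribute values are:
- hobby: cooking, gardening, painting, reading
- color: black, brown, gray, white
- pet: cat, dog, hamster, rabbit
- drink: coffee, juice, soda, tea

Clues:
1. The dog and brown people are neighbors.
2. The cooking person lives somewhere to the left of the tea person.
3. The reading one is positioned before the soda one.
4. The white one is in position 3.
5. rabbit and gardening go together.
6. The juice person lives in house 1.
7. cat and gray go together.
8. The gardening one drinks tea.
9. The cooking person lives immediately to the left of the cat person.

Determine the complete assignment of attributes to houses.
Solution:

House | Hobby | Color | Pet | Drink
-----------------------------------
  1   | cooking | black | hamster | juice
  2   | reading | gray | cat | coffee
  3   | painting | white | dog | soda
  4   | gardening | brown | rabbit | tea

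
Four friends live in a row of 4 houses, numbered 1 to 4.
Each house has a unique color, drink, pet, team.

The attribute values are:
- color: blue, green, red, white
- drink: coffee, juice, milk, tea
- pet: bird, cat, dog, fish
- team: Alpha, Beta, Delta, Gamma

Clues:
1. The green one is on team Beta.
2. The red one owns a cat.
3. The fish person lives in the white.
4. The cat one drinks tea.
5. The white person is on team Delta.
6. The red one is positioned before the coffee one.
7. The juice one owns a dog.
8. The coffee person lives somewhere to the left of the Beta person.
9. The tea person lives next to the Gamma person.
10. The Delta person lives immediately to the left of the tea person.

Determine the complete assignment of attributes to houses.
Solution:

House | Color | Drink | Pet | Team
----------------------------------
  1   | white | milk | fish | Delta
  2   | red | tea | cat | Alpha
  3   | blue | coffee | bird | Gamma
  4   | green | juice | dog | Beta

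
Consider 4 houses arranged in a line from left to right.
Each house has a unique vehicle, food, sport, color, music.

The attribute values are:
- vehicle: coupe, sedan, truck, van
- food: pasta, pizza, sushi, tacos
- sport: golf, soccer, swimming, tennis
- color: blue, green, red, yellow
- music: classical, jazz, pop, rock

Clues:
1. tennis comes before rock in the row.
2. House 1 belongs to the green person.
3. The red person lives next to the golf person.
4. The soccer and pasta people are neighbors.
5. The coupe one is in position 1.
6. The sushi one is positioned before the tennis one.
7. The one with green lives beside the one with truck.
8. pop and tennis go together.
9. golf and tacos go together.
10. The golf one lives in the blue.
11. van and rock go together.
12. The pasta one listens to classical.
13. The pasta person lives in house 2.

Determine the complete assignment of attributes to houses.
Solution:

House | Vehicle | Food | Sport | Color | Music
----------------------------------------------
  1   | coupe | sushi | soccer | green | jazz
  2   | truck | pasta | swimming | yellow | classical
  3   | sedan | pizza | tennis | red | pop
  4   | van | tacos | golf | blue | rock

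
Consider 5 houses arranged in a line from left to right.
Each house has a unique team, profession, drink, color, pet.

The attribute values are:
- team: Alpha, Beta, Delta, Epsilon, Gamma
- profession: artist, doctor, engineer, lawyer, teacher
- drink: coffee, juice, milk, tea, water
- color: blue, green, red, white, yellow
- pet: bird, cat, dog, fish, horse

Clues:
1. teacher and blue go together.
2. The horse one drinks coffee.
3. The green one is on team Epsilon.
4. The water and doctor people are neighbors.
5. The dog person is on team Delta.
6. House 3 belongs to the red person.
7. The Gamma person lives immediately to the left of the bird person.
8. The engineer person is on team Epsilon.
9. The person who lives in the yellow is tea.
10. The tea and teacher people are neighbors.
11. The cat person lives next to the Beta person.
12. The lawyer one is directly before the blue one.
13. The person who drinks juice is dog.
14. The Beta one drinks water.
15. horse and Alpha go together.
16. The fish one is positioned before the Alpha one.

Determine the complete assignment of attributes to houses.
Solution:

House | Team | Profession | Drink | Color | Pet
-----------------------------------------------
  1   | Gamma | lawyer | tea | yellow | cat
  2   | Beta | teacher | water | blue | bird
  3   | Delta | doctor | juice | red | dog
  4   | Epsilon | engineer | milk | green | fish
  5   | Alpha | artist | coffee | white | horse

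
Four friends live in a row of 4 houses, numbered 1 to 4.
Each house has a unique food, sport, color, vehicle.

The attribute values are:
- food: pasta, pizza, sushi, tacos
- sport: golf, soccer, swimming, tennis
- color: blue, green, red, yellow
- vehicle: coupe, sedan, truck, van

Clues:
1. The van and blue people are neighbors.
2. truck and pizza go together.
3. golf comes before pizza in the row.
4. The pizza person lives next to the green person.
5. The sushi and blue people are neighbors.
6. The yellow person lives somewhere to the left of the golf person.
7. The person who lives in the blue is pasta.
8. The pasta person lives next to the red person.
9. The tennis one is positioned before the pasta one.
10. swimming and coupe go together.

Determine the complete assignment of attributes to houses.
Solution:

House | Food | Sport | Color | Vehicle
--------------------------------------
  1   | sushi | tennis | yellow | van
  2   | pasta | golf | blue | sedan
  3   | pizza | soccer | red | truck
  4   | tacos | swimming | green | coupe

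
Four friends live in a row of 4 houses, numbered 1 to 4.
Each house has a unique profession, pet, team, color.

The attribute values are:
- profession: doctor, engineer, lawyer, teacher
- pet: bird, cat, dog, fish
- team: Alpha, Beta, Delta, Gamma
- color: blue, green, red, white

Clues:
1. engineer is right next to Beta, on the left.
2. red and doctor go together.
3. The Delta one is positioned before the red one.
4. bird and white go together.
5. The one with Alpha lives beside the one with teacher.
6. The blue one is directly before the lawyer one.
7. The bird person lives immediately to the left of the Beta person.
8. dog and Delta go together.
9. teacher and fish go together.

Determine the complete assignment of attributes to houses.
Solution:

House | Profession | Pet | Team | Color
---------------------------------------
  1   | engineer | bird | Alpha | white
  2   | teacher | fish | Beta | blue
  3   | lawyer | dog | Delta | green
  4   | doctor | cat | Gamma | red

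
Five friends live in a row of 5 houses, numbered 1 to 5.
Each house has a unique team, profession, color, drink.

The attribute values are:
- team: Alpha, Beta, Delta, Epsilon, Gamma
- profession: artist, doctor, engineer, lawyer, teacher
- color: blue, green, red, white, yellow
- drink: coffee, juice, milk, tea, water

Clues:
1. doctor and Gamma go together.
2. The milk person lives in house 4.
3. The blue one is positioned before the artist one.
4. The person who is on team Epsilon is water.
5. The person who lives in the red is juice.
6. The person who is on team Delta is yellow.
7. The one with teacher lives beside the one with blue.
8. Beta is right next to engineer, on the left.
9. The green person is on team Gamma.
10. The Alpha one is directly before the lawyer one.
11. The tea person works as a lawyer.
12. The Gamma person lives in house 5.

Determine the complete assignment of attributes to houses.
Solution:

House | Team | Profession | Color | Drink
-----------------------------------------
  1   | Alpha | teacher | red | juice
  2   | Beta | lawyer | blue | tea
  3   | Epsilon | engineer | white | water
  4   | Delta | artist | yellow | milk
  5   | Gamma | doctor | green | coffee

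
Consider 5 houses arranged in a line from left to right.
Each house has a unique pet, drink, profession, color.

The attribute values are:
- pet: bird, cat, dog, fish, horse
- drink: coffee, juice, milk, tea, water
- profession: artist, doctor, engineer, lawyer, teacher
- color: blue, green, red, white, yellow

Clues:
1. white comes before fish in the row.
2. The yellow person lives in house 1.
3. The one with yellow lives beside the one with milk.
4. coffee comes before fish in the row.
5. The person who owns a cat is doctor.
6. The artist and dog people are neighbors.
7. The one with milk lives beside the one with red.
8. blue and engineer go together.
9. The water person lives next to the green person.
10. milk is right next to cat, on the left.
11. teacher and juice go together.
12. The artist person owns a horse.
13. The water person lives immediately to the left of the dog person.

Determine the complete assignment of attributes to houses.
Solution:

House | Pet | Drink | Profession | Color
----------------------------------------
  1   | horse | water | artist | yellow
  2   | dog | milk | lawyer | green
  3   | cat | coffee | doctor | red
  4   | bird | juice | teacher | white
  5   | fish | tea | engineer | blue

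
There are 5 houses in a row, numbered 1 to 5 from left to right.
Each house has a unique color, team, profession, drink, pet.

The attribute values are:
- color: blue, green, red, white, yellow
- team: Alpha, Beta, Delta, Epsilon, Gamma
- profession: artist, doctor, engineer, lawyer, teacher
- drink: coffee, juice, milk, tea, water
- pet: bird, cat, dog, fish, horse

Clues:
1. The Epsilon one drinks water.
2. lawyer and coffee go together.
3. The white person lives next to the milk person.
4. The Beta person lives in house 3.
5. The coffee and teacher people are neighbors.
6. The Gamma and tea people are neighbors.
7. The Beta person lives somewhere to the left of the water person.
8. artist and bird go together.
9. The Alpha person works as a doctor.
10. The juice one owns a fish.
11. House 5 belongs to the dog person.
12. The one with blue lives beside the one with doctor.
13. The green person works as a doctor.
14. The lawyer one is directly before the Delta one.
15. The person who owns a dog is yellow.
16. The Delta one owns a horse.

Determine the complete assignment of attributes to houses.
Solution:

House | Color | Team | Profession | Drink | Pet
-----------------------------------------------
  1   | red | Gamma | lawyer | coffee | cat
  2   | white | Delta | teacher | tea | horse
  3   | blue | Beta | artist | milk | bird
  4   | green | Alpha | doctor | juice | fish
  5   | yellow | Epsilon | engineer | water | dog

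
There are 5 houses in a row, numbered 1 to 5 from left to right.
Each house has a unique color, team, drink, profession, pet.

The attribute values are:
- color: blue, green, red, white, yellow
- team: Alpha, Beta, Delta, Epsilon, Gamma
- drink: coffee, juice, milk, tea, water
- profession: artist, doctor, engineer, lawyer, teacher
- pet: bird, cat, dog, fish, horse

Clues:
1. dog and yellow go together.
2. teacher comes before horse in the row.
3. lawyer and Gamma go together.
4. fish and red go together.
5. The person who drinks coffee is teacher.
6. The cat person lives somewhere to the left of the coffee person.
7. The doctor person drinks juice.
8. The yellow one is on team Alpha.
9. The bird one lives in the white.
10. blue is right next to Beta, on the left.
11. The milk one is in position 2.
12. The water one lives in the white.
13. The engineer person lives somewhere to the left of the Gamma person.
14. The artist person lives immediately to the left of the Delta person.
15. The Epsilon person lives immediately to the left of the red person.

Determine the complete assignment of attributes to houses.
Solution:

House | Color | Team | Drink | Profession | Pet
-----------------------------------------------
  1   | blue | Epsilon | juice | doctor | cat
  2   | red | Beta | milk | artist | fish
  3   | white | Delta | water | engineer | bird
  4   | yellow | Alpha | coffee | teacher | dog
  5   | green | Gamma | tea | lawyer | horse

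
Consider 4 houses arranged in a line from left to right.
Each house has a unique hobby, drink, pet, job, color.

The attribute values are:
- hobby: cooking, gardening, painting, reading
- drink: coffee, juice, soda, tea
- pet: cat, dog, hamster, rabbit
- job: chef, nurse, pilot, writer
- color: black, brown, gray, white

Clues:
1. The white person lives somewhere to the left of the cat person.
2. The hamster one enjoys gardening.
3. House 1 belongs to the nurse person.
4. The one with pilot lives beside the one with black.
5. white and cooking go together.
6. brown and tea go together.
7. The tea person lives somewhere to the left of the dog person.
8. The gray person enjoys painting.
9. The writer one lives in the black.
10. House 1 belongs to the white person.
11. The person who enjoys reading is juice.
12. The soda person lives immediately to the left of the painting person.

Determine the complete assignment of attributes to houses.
Solution:

House | Hobby | Drink | Pet | Job | Color
-----------------------------------------
  1   | cooking | soda | rabbit | nurse | white
  2   | painting | coffee | cat | chef | gray
  3   | gardening | tea | hamster | pilot | brown
  4   | reading | juice | dog | writer | black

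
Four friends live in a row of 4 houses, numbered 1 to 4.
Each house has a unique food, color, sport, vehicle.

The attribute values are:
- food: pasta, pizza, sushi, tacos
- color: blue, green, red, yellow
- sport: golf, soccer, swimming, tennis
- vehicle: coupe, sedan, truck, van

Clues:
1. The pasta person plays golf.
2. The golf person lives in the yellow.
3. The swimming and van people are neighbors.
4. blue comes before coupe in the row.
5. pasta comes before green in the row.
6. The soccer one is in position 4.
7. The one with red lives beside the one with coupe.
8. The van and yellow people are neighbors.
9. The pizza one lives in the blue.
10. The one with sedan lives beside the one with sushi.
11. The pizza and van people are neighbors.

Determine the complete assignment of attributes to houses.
Solution:

House | Food | Color | Sport | Vehicle
--------------------------------------
  1   | pizza | blue | swimming | sedan
  2   | sushi | red | tennis | van
  3   | pasta | yellow | golf | coupe
  4   | tacos | green | soccer | truck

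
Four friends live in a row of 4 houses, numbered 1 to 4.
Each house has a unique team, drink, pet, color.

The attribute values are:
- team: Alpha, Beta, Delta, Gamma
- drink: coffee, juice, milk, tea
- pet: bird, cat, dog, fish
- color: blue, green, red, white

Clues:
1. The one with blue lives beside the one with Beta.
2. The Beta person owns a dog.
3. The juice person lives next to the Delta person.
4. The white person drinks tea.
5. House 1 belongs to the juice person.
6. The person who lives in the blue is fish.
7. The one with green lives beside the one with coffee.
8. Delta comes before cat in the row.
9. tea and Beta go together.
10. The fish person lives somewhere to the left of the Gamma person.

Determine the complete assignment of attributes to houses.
Solution:

House | Team | Drink | Pet | Color
----------------------------------
  1   | Alpha | juice | bird | green
  2   | Delta | coffee | fish | blue
  3   | Beta | tea | dog | white
  4   | Gamma | milk | cat | red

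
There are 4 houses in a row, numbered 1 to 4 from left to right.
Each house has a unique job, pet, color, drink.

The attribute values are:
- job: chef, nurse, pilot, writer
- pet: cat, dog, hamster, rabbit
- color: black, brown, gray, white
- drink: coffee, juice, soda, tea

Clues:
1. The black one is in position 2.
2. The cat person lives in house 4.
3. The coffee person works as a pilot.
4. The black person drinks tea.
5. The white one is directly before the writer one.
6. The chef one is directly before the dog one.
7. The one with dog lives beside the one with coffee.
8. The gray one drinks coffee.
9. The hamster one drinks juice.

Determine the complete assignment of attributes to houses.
Solution:

House | Job | Pet | Color | Drink
---------------------------------
  1   | chef | hamster | white | juice
  2   | writer | dog | black | tea
  3   | pilot | rabbit | gray | coffee
  4   | nurse | cat | brown | soda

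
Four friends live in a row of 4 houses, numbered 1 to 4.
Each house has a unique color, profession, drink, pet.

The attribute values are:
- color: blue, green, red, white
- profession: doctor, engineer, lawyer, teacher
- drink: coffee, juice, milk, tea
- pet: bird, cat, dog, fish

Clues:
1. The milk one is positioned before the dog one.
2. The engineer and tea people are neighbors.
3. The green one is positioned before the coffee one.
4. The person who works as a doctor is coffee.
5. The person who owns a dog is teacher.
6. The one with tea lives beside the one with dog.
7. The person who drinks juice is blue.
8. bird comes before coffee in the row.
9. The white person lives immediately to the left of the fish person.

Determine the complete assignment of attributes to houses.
Solution:

House | Color | Profession | Drink | Pet
----------------------------------------
  1   | white | engineer | milk | bird
  2   | green | lawyer | tea | fish
  3   | blue | teacher | juice | dog
  4   | red | doctor | coffee | cat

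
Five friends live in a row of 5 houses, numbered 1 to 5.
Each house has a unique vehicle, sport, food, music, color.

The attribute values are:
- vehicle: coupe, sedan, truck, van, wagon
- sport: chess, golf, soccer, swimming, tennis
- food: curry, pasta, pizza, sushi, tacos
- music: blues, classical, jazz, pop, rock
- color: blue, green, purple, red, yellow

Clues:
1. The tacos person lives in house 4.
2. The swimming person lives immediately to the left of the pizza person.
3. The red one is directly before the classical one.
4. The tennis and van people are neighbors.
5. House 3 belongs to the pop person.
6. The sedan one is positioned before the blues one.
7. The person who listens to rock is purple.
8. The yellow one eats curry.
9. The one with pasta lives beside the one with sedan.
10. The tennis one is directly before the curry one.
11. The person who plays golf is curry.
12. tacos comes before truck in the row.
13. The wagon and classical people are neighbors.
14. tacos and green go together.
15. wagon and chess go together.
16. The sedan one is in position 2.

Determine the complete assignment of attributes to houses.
Solution:

House | Vehicle | Sport | Food | Music | Color
----------------------------------------------
  1   | wagon | chess | pasta | jazz | red
  2   | sedan | tennis | sushi | classical | blue
  3   | van | golf | curry | pop | yellow
  4   | coupe | swimming | tacos | blues | green
  5   | truck | soccer | pizza | rock | purple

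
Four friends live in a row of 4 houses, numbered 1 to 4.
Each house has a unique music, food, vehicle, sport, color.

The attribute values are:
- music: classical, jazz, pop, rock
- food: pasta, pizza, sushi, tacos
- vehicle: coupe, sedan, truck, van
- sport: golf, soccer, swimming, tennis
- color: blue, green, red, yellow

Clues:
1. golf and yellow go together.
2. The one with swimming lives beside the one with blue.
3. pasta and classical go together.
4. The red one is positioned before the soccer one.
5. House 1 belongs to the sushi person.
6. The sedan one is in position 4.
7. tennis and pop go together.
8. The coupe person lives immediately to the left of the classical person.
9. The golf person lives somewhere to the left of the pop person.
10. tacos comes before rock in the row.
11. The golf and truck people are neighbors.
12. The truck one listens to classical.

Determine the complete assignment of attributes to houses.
Solution:

House | Music | Food | Vehicle | Sport | Color
----------------------------------------------
  1   | jazz | sushi | coupe | golf | yellow
  2   | classical | pasta | truck | swimming | red
  3   | pop | tacos | van | tennis | blue
  4   | rock | pizza | sedan | soccer | green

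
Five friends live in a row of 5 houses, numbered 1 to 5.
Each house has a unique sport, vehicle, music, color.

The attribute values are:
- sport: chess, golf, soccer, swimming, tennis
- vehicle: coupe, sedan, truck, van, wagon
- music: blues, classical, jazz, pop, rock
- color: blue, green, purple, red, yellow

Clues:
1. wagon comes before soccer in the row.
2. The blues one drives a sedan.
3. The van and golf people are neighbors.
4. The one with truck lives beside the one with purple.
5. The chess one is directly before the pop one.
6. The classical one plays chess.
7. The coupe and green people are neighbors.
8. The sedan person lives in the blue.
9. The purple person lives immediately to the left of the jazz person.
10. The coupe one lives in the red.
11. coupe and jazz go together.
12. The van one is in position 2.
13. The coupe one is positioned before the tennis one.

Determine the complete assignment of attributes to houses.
Solution:

House | Sport | Vehicle | Music | Color
---------------------------------------
  1   | chess | truck | classical | yellow
  2   | swimming | van | pop | purple
  3   | golf | coupe | jazz | red
  4   | tennis | wagon | rock | green
  5   | soccer | sedan | blues | blue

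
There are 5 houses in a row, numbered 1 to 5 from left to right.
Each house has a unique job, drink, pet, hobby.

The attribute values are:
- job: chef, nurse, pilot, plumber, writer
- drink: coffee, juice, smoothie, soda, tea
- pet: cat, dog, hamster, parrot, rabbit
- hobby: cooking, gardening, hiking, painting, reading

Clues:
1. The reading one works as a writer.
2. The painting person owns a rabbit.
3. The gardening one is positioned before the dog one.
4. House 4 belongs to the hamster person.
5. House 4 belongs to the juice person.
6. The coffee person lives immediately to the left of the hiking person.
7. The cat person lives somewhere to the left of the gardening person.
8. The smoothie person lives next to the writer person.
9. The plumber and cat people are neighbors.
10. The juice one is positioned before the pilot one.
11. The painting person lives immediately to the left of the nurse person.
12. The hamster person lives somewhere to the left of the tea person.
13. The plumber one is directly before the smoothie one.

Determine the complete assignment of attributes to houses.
Solution:

House | Job | Drink | Pet | Hobby
---------------------------------
  1   | plumber | coffee | rabbit | painting
  2   | nurse | smoothie | cat | hiking
  3   | writer | soda | parrot | reading
  4   | chef | juice | hamster | gardening
  5   | pilot | tea | dog | cooking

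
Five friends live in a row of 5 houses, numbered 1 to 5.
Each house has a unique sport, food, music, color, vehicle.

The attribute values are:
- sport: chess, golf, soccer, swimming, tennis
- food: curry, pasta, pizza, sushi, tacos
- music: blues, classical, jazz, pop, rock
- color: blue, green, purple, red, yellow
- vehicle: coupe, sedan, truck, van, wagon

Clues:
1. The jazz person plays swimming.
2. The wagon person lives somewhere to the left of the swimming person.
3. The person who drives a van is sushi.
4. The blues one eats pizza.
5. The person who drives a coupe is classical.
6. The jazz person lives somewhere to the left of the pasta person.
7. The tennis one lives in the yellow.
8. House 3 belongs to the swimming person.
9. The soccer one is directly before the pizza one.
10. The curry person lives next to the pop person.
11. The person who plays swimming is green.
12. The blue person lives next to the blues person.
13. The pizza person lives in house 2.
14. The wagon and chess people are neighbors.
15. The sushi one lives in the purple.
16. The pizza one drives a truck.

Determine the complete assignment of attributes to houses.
Solution:

House | Sport | Food | Music | Color | Vehicle
----------------------------------------------
  1   | soccer | tacos | rock | blue | wagon
  2   | chess | pizza | blues | red | truck
  3   | swimming | curry | jazz | green | sedan
  4   | golf | sushi | pop | purple | van
  5   | tennis | pasta | classical | yellow | coupe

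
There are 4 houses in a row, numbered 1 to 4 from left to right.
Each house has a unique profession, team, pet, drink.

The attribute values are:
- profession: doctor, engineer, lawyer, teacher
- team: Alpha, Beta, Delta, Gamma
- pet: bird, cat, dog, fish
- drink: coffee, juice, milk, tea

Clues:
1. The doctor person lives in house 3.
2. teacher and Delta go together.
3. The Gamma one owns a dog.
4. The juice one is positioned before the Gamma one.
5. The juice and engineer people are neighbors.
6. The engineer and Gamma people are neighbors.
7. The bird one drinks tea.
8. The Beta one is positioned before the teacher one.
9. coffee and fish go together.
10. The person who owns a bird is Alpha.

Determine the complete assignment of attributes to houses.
Solution:

House | Profession | Team | Pet | Drink
---------------------------------------
  1   | lawyer | Beta | cat | juice
  2   | engineer | Alpha | bird | tea
  3   | doctor | Gamma | dog | milk
  4   | teacher | Delta | fish | coffee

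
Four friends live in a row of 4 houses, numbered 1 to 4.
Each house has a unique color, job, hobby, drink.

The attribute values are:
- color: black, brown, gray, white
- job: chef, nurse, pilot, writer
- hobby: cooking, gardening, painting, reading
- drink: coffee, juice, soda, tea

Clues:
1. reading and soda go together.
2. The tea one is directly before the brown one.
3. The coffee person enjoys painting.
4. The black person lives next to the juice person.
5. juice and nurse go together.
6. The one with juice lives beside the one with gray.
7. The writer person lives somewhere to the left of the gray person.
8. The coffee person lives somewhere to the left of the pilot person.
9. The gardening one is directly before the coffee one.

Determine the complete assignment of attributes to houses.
Solution:

House | Color | Job | Hobby | Drink
-----------------------------------
  1   | black | writer | cooking | tea
  2   | brown | nurse | gardening | juice
  3   | gray | chef | painting | coffee
  4   | white | pilot | reading | soda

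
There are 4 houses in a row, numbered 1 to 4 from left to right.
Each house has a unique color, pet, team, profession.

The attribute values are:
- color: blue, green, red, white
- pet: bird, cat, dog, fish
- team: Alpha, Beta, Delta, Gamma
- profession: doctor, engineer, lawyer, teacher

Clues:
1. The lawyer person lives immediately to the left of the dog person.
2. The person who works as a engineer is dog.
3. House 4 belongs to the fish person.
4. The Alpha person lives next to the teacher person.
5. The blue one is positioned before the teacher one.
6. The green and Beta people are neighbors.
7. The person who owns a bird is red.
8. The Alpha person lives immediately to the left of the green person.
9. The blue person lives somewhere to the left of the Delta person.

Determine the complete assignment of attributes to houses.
Solution:

House | Color | Pet | Team | Profession
---------------------------------------
  1   | red | bird | Gamma | lawyer
  2   | blue | dog | Alpha | engineer
  3   | green | cat | Delta | teacher
  4   | white | fish | Beta | doctor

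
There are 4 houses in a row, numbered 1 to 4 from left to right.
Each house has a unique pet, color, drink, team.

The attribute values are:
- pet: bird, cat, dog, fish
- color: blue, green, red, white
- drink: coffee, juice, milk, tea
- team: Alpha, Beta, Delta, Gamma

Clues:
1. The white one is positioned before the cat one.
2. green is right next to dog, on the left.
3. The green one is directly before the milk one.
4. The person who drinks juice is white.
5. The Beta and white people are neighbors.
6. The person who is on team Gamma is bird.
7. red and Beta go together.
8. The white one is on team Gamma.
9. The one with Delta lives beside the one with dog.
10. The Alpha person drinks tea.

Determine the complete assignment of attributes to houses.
Solution:

House | Pet | Color | Drink | Team
----------------------------------
  1   | fish | green | coffee | Delta
  2   | dog | red | milk | Beta
  3   | bird | white | juice | Gamma
  4   | cat | blue | tea | Alpha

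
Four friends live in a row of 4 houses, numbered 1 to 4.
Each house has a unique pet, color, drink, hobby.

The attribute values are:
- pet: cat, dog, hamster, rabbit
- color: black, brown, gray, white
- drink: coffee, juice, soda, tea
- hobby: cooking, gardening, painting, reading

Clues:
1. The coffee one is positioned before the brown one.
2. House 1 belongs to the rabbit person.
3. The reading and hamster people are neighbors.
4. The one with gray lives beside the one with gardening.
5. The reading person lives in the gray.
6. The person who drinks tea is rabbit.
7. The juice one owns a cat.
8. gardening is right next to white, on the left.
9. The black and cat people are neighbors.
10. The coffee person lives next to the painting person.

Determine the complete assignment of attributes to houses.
Solution:

House | Pet | Color | Drink | Hobby
-----------------------------------
  1   | rabbit | gray | tea | reading
  2   | hamster | black | coffee | gardening
  3   | cat | white | juice | painting
  4   | dog | brown | soda | cooking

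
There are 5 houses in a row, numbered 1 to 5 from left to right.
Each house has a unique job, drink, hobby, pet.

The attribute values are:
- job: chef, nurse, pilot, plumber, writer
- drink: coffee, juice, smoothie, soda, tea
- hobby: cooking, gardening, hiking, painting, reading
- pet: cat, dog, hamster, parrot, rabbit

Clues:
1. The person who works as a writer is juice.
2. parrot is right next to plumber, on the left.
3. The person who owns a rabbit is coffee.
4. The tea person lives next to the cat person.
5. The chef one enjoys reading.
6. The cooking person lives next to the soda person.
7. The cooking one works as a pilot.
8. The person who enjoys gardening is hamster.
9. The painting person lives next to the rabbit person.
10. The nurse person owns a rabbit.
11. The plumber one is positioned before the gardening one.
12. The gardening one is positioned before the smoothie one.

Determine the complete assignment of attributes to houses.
Solution:

House | Job | Drink | Hobby | Pet
---------------------------------
  1   | pilot | tea | cooking | parrot
  2   | plumber | soda | painting | cat
  3   | nurse | coffee | hiking | rabbit
  4   | writer | juice | gardening | hamster
  5   | chef | smoothie | reading | dog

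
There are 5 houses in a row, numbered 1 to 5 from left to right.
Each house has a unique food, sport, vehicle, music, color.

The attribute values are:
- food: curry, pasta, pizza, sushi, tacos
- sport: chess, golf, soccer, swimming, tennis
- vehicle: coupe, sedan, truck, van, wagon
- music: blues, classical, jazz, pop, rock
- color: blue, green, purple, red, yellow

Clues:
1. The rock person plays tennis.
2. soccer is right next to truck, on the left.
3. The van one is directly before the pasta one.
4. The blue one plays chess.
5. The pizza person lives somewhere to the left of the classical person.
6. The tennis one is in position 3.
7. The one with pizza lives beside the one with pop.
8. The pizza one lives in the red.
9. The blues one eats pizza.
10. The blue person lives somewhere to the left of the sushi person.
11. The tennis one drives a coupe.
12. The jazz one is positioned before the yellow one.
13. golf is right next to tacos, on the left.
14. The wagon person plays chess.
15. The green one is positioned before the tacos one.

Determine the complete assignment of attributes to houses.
Solution:

House | Food | Sport | Vehicle | Music | Color
----------------------------------------------
  1   | pizza | soccer | van | blues | red
  2   | pasta | golf | truck | pop | green
  3   | tacos | tennis | coupe | rock | purple
  4   | curry | chess | wagon | jazz | blue
  5   | sushi | swimming | sedan | classical | yellow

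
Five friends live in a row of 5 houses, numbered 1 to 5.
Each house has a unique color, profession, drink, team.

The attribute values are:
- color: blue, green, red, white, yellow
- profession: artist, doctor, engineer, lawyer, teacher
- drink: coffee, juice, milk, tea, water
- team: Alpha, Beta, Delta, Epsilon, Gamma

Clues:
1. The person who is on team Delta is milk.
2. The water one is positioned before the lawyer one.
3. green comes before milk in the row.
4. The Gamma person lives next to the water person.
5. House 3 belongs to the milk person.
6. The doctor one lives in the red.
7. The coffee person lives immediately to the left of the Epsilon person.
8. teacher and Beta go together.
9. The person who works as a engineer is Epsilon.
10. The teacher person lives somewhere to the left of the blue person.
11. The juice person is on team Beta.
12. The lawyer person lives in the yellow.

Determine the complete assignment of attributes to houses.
Solution:

House | Color | Profession | Drink | Team
-----------------------------------------
  1   | red | doctor | coffee | Gamma
  2   | green | engineer | water | Epsilon
  3   | yellow | lawyer | milk | Delta
  4   | white | teacher | juice | Beta
  5   | blue | artist | tea | Alpha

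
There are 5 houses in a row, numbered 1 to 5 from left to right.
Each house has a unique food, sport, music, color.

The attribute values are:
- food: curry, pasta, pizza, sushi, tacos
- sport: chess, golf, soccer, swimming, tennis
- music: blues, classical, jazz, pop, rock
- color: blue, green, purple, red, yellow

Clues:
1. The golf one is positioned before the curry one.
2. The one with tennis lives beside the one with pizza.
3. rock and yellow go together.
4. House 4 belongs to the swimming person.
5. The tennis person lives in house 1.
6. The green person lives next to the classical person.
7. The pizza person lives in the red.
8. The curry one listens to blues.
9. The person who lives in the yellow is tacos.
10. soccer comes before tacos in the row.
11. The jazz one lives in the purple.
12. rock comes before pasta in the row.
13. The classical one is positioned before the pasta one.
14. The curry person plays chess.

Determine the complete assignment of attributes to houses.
Solution:

House | Food | Sport | Music | Color
------------------------------------
  1   | sushi | tennis | pop | green
  2   | pizza | soccer | classical | red
  3   | tacos | golf | rock | yellow
  4   | pasta | swimming | jazz | purple
  5   | curry | chess | blues | blue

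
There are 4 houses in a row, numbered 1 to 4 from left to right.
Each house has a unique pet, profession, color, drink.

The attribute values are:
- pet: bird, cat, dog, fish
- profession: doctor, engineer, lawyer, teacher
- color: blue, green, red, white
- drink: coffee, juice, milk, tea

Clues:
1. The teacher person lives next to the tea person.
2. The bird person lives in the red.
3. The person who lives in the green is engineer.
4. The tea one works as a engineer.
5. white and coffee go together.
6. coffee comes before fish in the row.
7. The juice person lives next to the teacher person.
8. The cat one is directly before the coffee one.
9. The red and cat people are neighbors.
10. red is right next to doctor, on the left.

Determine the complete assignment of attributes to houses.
Solution:

House | Pet | Profession | Color | Drink
----------------------------------------
  1   | bird | lawyer | red | milk
  2   | cat | doctor | blue | juice
  3   | dog | teacher | white | coffee
  4   | fish | engineer | green | tea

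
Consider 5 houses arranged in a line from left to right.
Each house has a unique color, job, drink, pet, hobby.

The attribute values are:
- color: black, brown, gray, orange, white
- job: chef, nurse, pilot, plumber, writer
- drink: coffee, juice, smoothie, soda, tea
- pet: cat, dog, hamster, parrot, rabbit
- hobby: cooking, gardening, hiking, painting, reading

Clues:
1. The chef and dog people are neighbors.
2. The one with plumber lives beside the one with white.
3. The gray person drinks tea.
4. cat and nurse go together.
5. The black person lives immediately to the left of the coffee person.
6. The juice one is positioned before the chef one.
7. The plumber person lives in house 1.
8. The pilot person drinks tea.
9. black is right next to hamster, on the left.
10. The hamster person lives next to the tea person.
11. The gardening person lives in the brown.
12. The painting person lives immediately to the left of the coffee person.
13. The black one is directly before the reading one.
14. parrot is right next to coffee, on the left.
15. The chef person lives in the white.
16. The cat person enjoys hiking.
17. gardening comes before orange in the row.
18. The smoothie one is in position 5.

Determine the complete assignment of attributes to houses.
Solution:

House | Color | Job | Drink | Pet | Hobby
-----------------------------------------
  1   | black | plumber | juice | parrot | painting
  2   | white | chef | coffee | hamster | reading
  3   | gray | pilot | tea | dog | cooking
  4   | brown | writer | soda | rabbit | gardening
  5   | orange | nurse | smoothie | cat | hiking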